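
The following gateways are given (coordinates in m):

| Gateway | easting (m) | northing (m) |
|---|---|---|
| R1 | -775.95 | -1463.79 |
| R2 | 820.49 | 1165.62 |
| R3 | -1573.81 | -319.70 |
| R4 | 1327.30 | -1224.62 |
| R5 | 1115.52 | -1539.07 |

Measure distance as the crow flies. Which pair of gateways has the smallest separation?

R4 and R5

Pairwise distances:
R1–R2: 3076.10 m
R1–R3: 1394.82 m
R1–R4: 2116.80 m
R1–R5: 1892.97 m
R2–R3: 2817.60 m
R2–R4: 2443.38 m
R2–R5: 2720.73 m
R3–R4: 3038.97 m
R3–R5: 2952.86 m
R4–R5: 379.12 m
Closest pair: R4–R5 at 379.12 m.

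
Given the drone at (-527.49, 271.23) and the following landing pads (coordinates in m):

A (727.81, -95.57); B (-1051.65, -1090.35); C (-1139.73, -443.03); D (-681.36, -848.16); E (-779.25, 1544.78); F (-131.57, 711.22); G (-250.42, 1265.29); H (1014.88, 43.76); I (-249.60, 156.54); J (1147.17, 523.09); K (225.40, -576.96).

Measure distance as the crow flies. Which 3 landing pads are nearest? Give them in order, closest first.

I, F, C

Distances from (-527.49, 271.23):
A: 1307.79 m
B: 1458.99 m
C: 940.75 m
D: 1129.92 m
E: 1298.20 m
F: 591.90 m
G: 1031.95 m
H: 1559.05 m
I: 300.63 m
J: 1693.49 m
K: 1134.14 m
Sorted: I (300.63 m) < F (591.90 m) < C (940.75 m) < G (1031.95 m) < D (1129.92 m) < …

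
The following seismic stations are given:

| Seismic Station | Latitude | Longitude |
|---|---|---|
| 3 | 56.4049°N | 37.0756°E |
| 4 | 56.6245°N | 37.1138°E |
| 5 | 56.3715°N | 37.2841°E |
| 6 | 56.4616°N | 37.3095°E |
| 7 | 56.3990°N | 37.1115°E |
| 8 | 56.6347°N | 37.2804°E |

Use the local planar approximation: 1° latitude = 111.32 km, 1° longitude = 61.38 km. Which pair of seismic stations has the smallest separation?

3 and 7

Pairwise distances:
3–4: 24.5581 km
3–5: 13.3269 km
3–6: 15.6830 km
3–7: 2.2993 km
3–8: 28.5031 km
4–5: 30.0412 km
4–6: 21.7516 km
4–7: 25.1031 km
4–8: 10.2888 km
5–6: 10.1504 km
5–7: 11.0276 km
5–8: 29.3003 km
6–7: 14.0094 km
6–8: 19.3521 km
7–8: 28.2120 km
Closest pair: 3–7 at 2.2993 km.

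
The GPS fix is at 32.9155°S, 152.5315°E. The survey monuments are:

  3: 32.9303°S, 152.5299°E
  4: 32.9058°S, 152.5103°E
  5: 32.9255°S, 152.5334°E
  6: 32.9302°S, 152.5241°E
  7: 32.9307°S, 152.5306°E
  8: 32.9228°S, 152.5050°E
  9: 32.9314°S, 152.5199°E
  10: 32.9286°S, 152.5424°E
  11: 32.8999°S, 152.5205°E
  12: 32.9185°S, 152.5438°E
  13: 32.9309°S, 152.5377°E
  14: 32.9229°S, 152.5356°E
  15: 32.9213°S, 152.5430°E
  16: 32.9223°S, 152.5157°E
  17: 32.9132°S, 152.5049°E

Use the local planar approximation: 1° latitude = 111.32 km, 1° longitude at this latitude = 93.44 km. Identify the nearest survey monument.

14

Distances from 32.9155°S, 152.5315°E:
3: √((-0.0148·111.32)² + (-0.0016·93.44)²) = √(2.714375 + 0.022351) = 1.6543 km
4: √((0.0097·111.32)² + (-0.0212·93.44)²) = √(1.165977 + 3.924076) = 2.2561 km
5: √((-0.0100·111.32)² + (0.0019·93.44)²) = √(1.239214 + 0.031519) = 1.1273 km
6: √((-0.0147·111.32)² + (-0.0074·93.44)²) = √(2.677818 + 0.478111) = 1.7765 km
7: √((-0.0152·111.32)² + (-0.0009·93.44)²) = √(2.863081 + 0.007072) = 1.6942 km
8: √((-0.0073·111.32)² + (-0.0265·93.44)²) = √(0.660377 + 6.131368) = 2.6061 km
9: √((-0.0159·111.32)² + (-0.0116·93.44)²) = √(3.132858 + 1.174848) = 2.0755 km
10: √((-0.0131·111.32)² + (0.0109·93.44)²) = √(2.126616 + 1.037334) = 1.7787 km
11: √((0.0156·111.32)² + (-0.0110·93.44)²) = √(3.015752 + 1.056455) = 2.0180 km
12: √((-0.0030·111.32)² + (0.0123·93.44)²) = √(0.111529 + 1.320918) = 1.1968 km
13: √((-0.0154·111.32)² + (0.0062·93.44)²) = √(2.938920 + 0.335621) = 1.8096 km
14: √((-0.0074·111.32)² + (0.0041·93.44)²) = √(0.678594 + 0.146769) = 0.9085 km
15: √((-0.0058·111.32)² + (0.0115·93.44)²) = √(0.416872 + 1.154679) = 1.2536 km
16: √((-0.0068·111.32)² + (-0.0158·93.44)²) = √(0.573013 + 2.179615) = 1.6591 km
17: √((0.0023·111.32)² + (-0.0266·93.44)²) = √(0.065554 + 6.177730) = 2.4987 km
Minimum: 14 at 0.9085 km.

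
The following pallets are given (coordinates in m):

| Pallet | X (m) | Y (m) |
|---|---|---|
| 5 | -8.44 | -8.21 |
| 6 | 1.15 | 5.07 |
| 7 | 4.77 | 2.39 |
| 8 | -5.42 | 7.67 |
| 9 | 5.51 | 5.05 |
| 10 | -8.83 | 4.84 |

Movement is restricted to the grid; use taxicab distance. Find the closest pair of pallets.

7 and 9

Pairwise distances:
5–6: 22.87 m
5–7: 23.81 m
5–8: 18.90 m
5–9: 27.21 m
5–10: 13.44 m
6–7: 6.30 m
6–8: 9.17 m
6–9: 4.38 m
6–10: 10.21 m
7–8: 15.47 m
7–9: 3.40 m
7–10: 16.05 m
8–9: 13.55 m
8–10: 6.24 m
9–10: 14.55 m
Closest pair: 7–9 at 3.40 m.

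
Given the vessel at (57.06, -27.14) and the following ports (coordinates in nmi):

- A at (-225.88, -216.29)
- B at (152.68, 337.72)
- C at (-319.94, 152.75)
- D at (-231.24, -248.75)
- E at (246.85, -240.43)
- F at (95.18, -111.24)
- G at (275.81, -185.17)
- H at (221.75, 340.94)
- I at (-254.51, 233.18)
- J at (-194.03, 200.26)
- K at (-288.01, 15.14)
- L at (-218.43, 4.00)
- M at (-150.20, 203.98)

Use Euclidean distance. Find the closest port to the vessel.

F

Distances from (57.06, -27.14):
A: 340.34 nmi
B: 377.18 nmi
C: 417.72 nmi
D: 363.63 nmi
E: 285.50 nmi
F: 92.34 nmi
G: 269.86 nmi
H: 403.24 nmi
I: 406.01 nmi
J: 338.76 nmi
K: 347.65 nmi
L: 277.24 nmi
M: 310.44 nmi
Minimum: F at 92.34 nmi.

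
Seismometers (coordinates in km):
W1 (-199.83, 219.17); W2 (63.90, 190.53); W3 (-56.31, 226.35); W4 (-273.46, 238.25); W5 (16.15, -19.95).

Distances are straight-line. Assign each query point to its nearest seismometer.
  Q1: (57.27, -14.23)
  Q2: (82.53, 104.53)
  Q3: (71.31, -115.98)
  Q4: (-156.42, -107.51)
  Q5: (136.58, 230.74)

Q1 at (57.27, -14.23):
  W1: 347.24 km
  W2: 204.87 km
  W3: 266.04 km
  W4: 416.09 km
  W5: 41.52 km
  → nearest: W5 (41.52 km)
Q2 at (82.53, 104.53):
  W1: 304.74 km
  W2: 87.99 km
  W3: 184.71 km
  W4: 380.28 km
  W5: 141.07 km
  → nearest: W2 (87.99 km)
Q3 at (71.31, -115.98):
  W1: 431.09 km
  W2: 306.60 km
  W3: 365.34 km
  W4: 494.31 km
  W5: 110.74 km
  → nearest: W5 (110.74 km)
Q4 at (-156.42, -107.51):
  W1: 329.55 km
  W2: 370.63 km
  W3: 348.55 km
  W4: 365.03 km
  W5: 193.51 km
  → nearest: W5 (193.51 km)
Q5 at (136.58, 230.74):
  W1: 336.61 km
  W2: 83.06 km
  W3: 192.94 km
  W4: 410.11 km
  W5: 278.12 km
  → nearest: W2 (83.06 km)

Q1→W5; Q2→W2; Q3→W5; Q4→W5; Q5→W2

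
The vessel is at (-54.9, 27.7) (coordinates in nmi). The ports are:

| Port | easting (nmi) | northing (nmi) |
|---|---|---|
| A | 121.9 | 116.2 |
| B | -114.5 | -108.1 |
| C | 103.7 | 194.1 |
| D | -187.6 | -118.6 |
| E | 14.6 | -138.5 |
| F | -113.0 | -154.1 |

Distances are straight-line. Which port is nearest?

B

Distances from (-54.9, 27.7):
A: √((176.8)² + (88.5)²) = √(31258.240 + 7832.250) = 197.7 nmi
B: √((-59.6)² + (-135.8)²) = √(3552.160 + 18441.640) = 148.3 nmi
C: √((158.6)² + (166.4)²) = √(25153.960 + 27688.960) = 229.9 nmi
D: √((-132.7)² + (-146.3)²) = √(17609.290 + 21403.690) = 197.5 nmi
E: √((69.5)² + (-166.2)²) = √(4830.250 + 27622.440) = 180.1 nmi
F: √((-58.1)² + (-181.8)²) = √(3375.610 + 33051.240) = 190.9 nmi
Minimum: B at 148.3 nmi.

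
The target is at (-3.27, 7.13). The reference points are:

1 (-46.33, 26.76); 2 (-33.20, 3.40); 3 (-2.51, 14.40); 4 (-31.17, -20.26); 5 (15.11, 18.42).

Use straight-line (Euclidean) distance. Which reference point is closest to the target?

3

Distances from (-3.27, 7.13):
1: 47.32
2: 30.16
3: 7.31
4: 39.10
5: 21.57
Minimum: 3 at 7.31.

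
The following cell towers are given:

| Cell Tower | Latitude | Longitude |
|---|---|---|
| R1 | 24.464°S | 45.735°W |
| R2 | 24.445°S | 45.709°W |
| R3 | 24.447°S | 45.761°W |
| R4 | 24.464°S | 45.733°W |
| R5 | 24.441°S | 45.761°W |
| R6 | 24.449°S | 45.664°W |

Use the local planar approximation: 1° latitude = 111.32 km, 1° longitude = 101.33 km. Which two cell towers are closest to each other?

R1 and R4

Pairwise distances:
R1–R2: 3.379 km
R1–R3: 3.244 km
R1–R4: 0.203 km
R1–R5: 3.674 km
R1–R6: 7.386 km
R2–R3: 5.274 km
R2–R4: 3.223 km
R2–R5: 5.288 km
R2–R6: 4.582 km
R3–R4: 3.410 km
R3–R5: 0.668 km
R3–R6: 9.832 km
R4–R5: 3.822 km
R4–R6: 7.188 km
R5–R6: 9.869 km
Closest pair: R1–R4 at 0.203 km.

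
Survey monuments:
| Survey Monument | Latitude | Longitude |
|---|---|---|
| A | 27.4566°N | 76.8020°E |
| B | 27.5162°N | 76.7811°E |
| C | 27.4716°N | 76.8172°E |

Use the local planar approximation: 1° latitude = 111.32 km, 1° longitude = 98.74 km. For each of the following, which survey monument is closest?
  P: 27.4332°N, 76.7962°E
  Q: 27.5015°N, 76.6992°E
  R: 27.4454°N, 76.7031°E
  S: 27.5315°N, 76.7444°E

P→A; Q→B; R→A; S→B

P at 27.4332°N, 76.7962°E:
  A: 2.6671 km
  B: 9.3591 km
  C: 4.7511 km
  → nearest: A (2.6671 km)
Q at 27.5015°N, 76.6992°E:
  A: 11.3144 km
  B: 8.2507 km
  C: 12.1174 km
  → nearest: B (8.2507 km)
R at 27.4454°N, 76.7031°E:
  A: 9.8447 km
  B: 11.0197 km
  C: 11.6376 km
  → nearest: A (9.8447 km)
S at 27.5315°N, 76.7444°E:
  A: 10.0929 km
  B: 4.0041 km
  C: 9.8048 km
  → nearest: B (4.0041 km)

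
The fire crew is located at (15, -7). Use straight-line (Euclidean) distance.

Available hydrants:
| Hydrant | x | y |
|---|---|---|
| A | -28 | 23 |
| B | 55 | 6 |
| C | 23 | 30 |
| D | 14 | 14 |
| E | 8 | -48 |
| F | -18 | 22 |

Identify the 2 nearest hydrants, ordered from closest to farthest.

Distances from (15, -7):
A: 52.4
B: 42.1
C: 37.9
D: 21.0
E: 41.6
F: 43.9
Sorted: D (21.0) < C (37.9) < E (41.6) < B (42.1) < …

D, C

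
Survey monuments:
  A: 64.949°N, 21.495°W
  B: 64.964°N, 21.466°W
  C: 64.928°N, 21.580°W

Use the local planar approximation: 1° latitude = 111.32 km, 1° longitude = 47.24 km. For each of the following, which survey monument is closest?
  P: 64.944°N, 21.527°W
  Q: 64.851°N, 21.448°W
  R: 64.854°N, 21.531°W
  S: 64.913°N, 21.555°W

P at 64.944°N, 21.527°W:
  A: √((0.005·111.32)² + (0.032·47.24)²) = √(0.30980 + 2.28518) = 1.611 km
  B: √((0.020·111.32)² + (0.061·47.24)²) = √(4.95686 + 8.30385) = 3.642 km
  C: √((-0.016·111.32)² + (-0.053·47.24)²) = √(3.17239 + 6.26861) = 3.073 km
  → nearest: A (1.611 km)
Q at 64.851°N, 21.448°W:
  A: √((0.098·111.32)² + (-0.047·47.24)²) = √(119.01414 + 4.92964) = 11.133 km
  B: √((0.113·111.32)² + (-0.018·47.24)²) = √(158.23527 + 0.72304) = 12.608 km
  C: √((0.077·111.32)² + (-0.132·47.24)²) = √(73.47301 + 38.88371) = 10.600 km
  → nearest: C (10.600 km)
R at 64.854°N, 21.531°W:
  A: √((0.095·111.32)² + (0.036·47.24)²) = √(111.83909 + 2.89218) = 10.711 km
  B: √((0.110·111.32)² + (0.065·47.24)²) = √(149.94492 + 9.42858) = 12.624 km
  C: √((0.074·111.32)² + (-0.049·47.24)²) = √(67.85937 + 5.35811) = 8.557 km
  → nearest: C (8.557 km)
S at 64.913°N, 21.555°W:
  A: √((0.036·111.32)² + (0.060·47.24)²) = √(16.06022 + 8.03382) = 4.909 km
  B: √((0.051·111.32)² + (0.089·47.24)²) = √(32.23196 + 17.67664) = 7.065 km
  C: √((0.015·111.32)² + (-0.025·47.24)²) = √(2.78823 + 1.39476) = 2.045 km
  → nearest: C (2.045 km)

P→A; Q→C; R→C; S→C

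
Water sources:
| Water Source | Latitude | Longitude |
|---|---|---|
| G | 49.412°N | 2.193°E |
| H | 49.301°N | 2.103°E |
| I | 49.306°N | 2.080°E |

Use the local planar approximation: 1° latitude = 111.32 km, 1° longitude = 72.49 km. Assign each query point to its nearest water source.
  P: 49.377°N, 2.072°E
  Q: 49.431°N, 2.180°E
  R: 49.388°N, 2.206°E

P at 49.377°N, 2.072°E:
  G: √((0.035·111.32)² + (0.121·72.49)²) = √(15.18037 + 76.93553) = 9.598 km
  H: √((-0.076·111.32)² + (0.031·72.49)²) = √(71.57701 + 5.04986) = 8.754 km
  I: √((-0.071·111.32)² + (0.008·72.49)²) = √(62.46879 + 0.33631) = 7.925 km
  → nearest: I (7.925 km)
Q at 49.431°N, 2.180°E:
  G: √((-0.019·111.32)² + (0.013·72.49)²) = √(4.47356 + 0.88806) = 2.316 km
  H: √((-0.130·111.32)² + (-0.077·72.49)²) = √(209.42721 + 31.15571) = 15.511 km
  I: √((-0.125·111.32)² + (-0.100·72.49)²) = √(193.62722 + 52.54800) = 15.690 km
  → nearest: G (2.316 km)
R at 49.388°N, 2.206°E:
  G: √((0.024·111.32)² + (-0.013·72.49)²) = √(7.13787 + 0.88806) = 2.833 km
  H: √((-0.087·111.32)² + (-0.103·72.49)²) = √(93.79613 + 55.74817) = 12.229 km
  I: √((-0.082·111.32)² + (-0.126·72.49)²) = √(83.32477 + 83.42521) = 12.913 km
  → nearest: G (2.833 km)

P→I; Q→G; R→G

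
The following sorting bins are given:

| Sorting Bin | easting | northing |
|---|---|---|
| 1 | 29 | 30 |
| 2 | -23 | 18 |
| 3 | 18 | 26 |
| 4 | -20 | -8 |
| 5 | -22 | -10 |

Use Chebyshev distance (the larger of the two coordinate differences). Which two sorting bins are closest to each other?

4 and 5

Pairwise distances:
4–5: 2
1–3: 11
2–4: 26
2–5: 28
3–4: 38
3–5: 40
2–3: 41
1–4: 49
1–5: 51
1–2: 52
Closest pair: 4–5 at 2.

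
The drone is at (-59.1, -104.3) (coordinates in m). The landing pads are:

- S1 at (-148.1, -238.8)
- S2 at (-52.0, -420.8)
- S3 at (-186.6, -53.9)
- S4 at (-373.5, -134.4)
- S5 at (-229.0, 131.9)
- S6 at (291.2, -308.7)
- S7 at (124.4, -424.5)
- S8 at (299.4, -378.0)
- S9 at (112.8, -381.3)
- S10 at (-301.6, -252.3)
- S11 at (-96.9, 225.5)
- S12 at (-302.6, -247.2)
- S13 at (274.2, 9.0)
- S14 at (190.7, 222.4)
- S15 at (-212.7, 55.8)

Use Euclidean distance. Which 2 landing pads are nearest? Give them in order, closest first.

Distances from (-59.1, -104.3):
S1: 161.3 m
S2: 316.6 m
S3: 137.1 m
S4: 315.8 m
S5: 291.0 m
S6: 405.6 m
S7: 369.1 m
S8: 451.0 m
S9: 326.0 m
S10: 284.1 m
S11: 332.0 m
S12: 282.3 m
S13: 352.0 m
S14: 411.3 m
S15: 221.9 m
Sorted: S3 (137.1 m) < S1 (161.3 m) < S15 (221.9 m) < S12 (282.3 m) < …

S3, S1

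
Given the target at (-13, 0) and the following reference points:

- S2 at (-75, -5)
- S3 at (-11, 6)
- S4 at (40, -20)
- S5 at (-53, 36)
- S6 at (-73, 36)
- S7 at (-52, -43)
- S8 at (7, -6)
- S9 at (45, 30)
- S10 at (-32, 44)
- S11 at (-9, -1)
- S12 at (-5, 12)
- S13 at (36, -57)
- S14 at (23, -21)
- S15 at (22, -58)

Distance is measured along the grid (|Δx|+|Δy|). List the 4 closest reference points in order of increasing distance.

Distances from (-13, 0):
S2: |-62| + |-5| = 62 + 5 = 67
S3: |2| + |6| = 2 + 6 = 8
S4: |53| + |-20| = 53 + 20 = 73
S5: |-40| + |36| = 40 + 36 = 76
S6: |-60| + |36| = 60 + 36 = 96
S7: |-39| + |-43| = 39 + 43 = 82
S8: |20| + |-6| = 20 + 6 = 26
S9: |58| + |30| = 58 + 30 = 88
S10: |-19| + |44| = 19 + 44 = 63
S11: |4| + |-1| = 4 + 1 = 5
S12: |8| + |12| = 8 + 12 = 20
S13: |49| + |-57| = 49 + 57 = 106
S14: |36| + |-21| = 36 + 21 = 57
S15: |35| + |-58| = 35 + 58 = 93
Sorted: S11 (5) < S3 (8) < S12 (20) < S8 (26) < S14 (57) < S10 (63) < …

S11, S3, S12, S8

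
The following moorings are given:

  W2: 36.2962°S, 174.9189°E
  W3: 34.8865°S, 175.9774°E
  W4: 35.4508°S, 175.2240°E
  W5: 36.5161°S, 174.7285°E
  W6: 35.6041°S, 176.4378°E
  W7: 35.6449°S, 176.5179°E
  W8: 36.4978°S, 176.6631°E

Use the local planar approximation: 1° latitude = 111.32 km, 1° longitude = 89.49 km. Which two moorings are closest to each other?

W6 and W7

Pairwise distances:
W2–W3: √((1.4097·111.32)² + (1.0585·89.49)²) = √(24626.335668 + 8972.856884) = 183.3008 km
W2–W4: √((0.8454·111.32)² + (0.3051·89.49)²) = √(8856.678548 + 745.475597) = 97.9906 km
W2–W5: √((-0.2199·111.32)² + (-0.1904·89.49)²) = √(599.234562 + 290.323977) = 29.8255 km
W2–W6: √((0.6921·111.32)² + (1.5189·89.49)²) = √(5935.866075 + 18475.975615) = 156.2429 km
W2–W7: √((0.6513·111.32)² + (1.5990·89.49)²) = √(5256.643827 + 20476.038792) = 160.4141 km
W2–W8: √((-0.2016·111.32)² + (1.7442·89.49)²) = √(503.648391 + 24363.606721) = 157.6935 km
W3–W4: √((-0.5643·111.32)² + (-0.7534·89.49)²) = √(3946.085545 + 4545.694531) = 92.1509 km
W3–W5: √((-1.6296·111.32)² + (-1.2489·89.49)²) = √(32908.525772 + 12491.205331) = 213.0721 km
W3–W6: √((-0.7176·111.32)² + (0.4604·89.49)²) = √(6381.330755 + 1697.538552) = 89.8825 km
W3–W7: √((-0.7584·111.32)² + (0.5405·89.49)²) = √(7127.595484 + 2339.593536) = 97.2995 km
W3–W8: √((-1.6113·111.32)² + (0.6857·89.49)²) = √(32173.566766 + 3765.453728) = 189.5759 km
W4–W5: √((-1.0653·111.32)² + (-0.4955·89.49)²) = √(14063.397408 + 1966.239126) = 126.6082 km
W4–W6: √((-0.1533·111.32)² + (1.2138·89.49)²) = √(291.226375 + 11798.947874) = 109.9553 km
W4–W7: √((-0.1941·111.32)² + (1.2939·89.49)²) = √(466.871610 + 13407.581387) = 117.7899 km
W4–W8: √((-1.0470·111.32)² + (1.4391·89.49)²) = √(13584.378028 + 16585.591422) = 173.6950 km
W5–W6: √((0.9120·111.32)² + (1.7093·89.49)²) = √(10307.090088 + 23398.369849) = 183.5905 km
W5–W7: √((0.8712·111.32)² + (1.7894·89.49)²) = √(9405.505221 + 25642.707717) = 187.2117 km
W5–W8: √((0.0183·111.32)² + (1.9346·89.49)²) = √(4.150005 + 29973.080703) = 173.1393 km
W6–W7: √((-0.0408·111.32)² + (0.0801·89.49)²) = √(20.628456 + 51.382360) = 8.4859 km
W6–W8: √((-0.8937·111.32)² + (0.2253·89.49)²) = √(9897.600293 + 406.510155) = 101.5092 km
W7–W8: √((-0.8529·111.32)² + (0.1452·89.49)²) = √(9014.520364 + 168.842685) = 95.8299 km
Closest pair: W6–W7 at 8.4859 km.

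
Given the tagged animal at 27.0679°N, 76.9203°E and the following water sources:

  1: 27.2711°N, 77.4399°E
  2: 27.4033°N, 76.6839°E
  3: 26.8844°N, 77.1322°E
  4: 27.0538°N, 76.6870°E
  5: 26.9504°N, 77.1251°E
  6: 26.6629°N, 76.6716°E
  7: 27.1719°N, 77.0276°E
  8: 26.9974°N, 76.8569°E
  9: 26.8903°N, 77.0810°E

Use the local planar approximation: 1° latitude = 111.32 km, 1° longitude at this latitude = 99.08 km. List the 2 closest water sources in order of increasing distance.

8, 7

Distances from 27.0679°N, 76.9203°E:
1: 56.2323 km
2: 44.0755 km
3: 29.2927 km
4: 23.1686 km
5: 24.1420 km
6: 51.3791 km
7: 15.7181 km
8: 10.0524 km
9: 25.3847 km
Sorted: 8 (10.0524 km) < 7 (15.7181 km) < 4 (23.1686 km) < 5 (24.1420 km) < …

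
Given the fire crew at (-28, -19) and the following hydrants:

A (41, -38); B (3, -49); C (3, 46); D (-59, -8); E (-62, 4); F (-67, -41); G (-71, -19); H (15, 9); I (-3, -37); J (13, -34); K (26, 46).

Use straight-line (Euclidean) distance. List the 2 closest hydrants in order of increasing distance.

I, D

Distances from (-28, -19):
A: 71.6
B: 43.1
C: 72.0
D: 32.9
E: 41.0
F: 44.8
G: 43.0
H: 51.3
I: 30.8
J: 43.7
K: 84.5
Sorted: I (30.8) < D (32.9) < E (41.0) < G (43.0) < …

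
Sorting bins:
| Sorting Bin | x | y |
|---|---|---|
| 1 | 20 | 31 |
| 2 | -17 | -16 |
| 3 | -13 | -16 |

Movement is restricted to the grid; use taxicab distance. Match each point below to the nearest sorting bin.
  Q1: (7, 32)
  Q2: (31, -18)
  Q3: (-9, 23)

Q1 at (7, 32):
  1: 14
  2: 72
  3: 68
  → nearest: 1 (14)
Q2 at (31, -18):
  1: 60
  2: 50
  3: 46
  → nearest: 3 (46)
Q3 at (-9, 23):
  1: 37
  2: 47
  3: 43
  → nearest: 1 (37)

Q1→1; Q2→3; Q3→1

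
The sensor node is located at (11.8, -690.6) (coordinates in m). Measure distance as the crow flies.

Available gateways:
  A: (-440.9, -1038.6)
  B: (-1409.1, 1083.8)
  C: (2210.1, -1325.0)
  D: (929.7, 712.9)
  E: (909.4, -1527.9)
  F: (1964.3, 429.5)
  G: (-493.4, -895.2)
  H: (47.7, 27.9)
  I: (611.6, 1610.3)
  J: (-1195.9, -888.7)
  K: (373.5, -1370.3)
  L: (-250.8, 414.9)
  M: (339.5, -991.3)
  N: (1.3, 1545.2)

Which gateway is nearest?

Distances from (11.8, -690.6):
A: √((-452.7)² + (-348.0)²) = √(204937.290 + 121104.000) = 571.0 m
B: √((-1420.9)² + (1774.4)²) = √(2018956.810 + 3148495.360) = 2273.2 m
C: √((2198.3)² + (-634.4)²) = √(4832522.890 + 402463.360) = 2288.0 m
D: √((917.9)² + (1403.5)²) = √(842540.410 + 1969812.250) = 1677.0 m
E: √((897.6)² + (-837.3)²) = √(805685.760 + 701071.290) = 1227.5 m
F: √((1952.5)² + (1120.1)²) = √(3812256.250 + 1254624.010) = 2251.0 m
G: √((-505.2)² + (-204.6)²) = √(255227.040 + 41861.160) = 545.1 m
H: √((35.9)² + (718.5)²) = √(1288.810 + 516242.250) = 719.4 m
I: √((599.8)² + (2300.9)²) = √(359760.040 + 5294140.810) = 2377.8 m
J: √((-1207.7)² + (-198.1)²) = √(1458539.290 + 39243.610) = 1223.8 m
K: √((361.7)² + (-679.7)²) = √(130826.890 + 461992.090) = 769.9 m
L: √((-262.6)² + (1105.5)²) = √(68958.760 + 1222130.250) = 1136.3 m
M: √((327.7)² + (-300.7)²) = √(107387.290 + 90420.490) = 444.8 m
N: √((-10.5)² + (2235.8)²) = √(110.250 + 4998801.640) = 2235.8 m
Minimum: M at 444.8 m.

M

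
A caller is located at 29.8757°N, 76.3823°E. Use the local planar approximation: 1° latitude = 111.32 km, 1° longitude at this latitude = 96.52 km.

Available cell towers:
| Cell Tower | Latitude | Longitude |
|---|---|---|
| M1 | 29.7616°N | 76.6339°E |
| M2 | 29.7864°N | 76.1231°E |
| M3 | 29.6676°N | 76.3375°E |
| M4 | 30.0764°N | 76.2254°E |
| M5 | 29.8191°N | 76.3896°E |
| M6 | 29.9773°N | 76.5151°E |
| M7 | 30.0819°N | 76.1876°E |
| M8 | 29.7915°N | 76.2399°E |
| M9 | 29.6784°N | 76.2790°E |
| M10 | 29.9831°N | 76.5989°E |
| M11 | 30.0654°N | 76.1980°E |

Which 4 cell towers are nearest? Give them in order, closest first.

M5, M8, M6, M3

Distances from 29.8757°N, 76.3823°E:
M1: 27.4056 km
M2: 26.9206 km
M3: 23.5658 km
M4: 26.9908 km
M5: 6.3400 km
M6: 17.0943 km
M7: 29.6656 km
M8: 16.6363 km
M9: 24.1206 km
M10: 24.0834 km
M11: 27.6112 km
Sorted: M5 (6.3400 km) < M8 (16.6363 km) < M6 (17.0943 km) < M3 (23.5658 km) < M10 (24.0834 km) < M9 (24.1206 km) < …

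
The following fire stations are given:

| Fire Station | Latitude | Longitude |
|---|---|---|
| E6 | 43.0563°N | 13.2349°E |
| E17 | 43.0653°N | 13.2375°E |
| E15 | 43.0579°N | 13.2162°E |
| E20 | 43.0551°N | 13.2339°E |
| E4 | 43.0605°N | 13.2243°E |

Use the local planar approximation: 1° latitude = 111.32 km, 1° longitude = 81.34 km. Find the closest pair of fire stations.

Pairwise distances:
E6–E17: 1.0240 km
E6–E15: 1.5315 km
E6–E20: 0.1564 km
E6–E4: 0.9808 km
E17–E15: 1.9184 km
E17–E20: 1.1726 km
E17–E4: 1.1993 km
E15–E20: 1.4731 km
E15–E4: 0.7196 km
E20–E4: 0.9854 km
Closest pair: E6–E20 at 0.1564 km.

E6 and E20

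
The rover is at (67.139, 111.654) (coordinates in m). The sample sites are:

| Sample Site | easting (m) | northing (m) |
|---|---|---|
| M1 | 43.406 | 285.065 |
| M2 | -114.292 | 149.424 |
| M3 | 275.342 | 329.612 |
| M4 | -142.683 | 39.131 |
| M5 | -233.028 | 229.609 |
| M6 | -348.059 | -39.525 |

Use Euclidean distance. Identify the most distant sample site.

M6

Distances from (67.139, 111.654):
M1: √((-23.733)² + (173.411)²) = √(563.25529 + 30071.37492) = 175.028 m
M2: √((-181.431)² + (37.770)²) = √(32917.20776 + 1426.57290) = 185.321 m
M3: √((208.203)² + (217.958)²) = √(43348.48921 + 47505.68976) = 301.420 m
M4: √((-209.822)² + (-72.523)²) = √(44025.27168 + 5259.58553) = 222.002 m
M5: √((-300.167)² + (117.955)²) = √(90100.22789 + 13913.38203) = 322.511 m
M6: √((-415.198)² + (-151.179)²) = √(172389.37920 + 22855.09004) = 441.865 m
Maximum: M6 at 441.865 m.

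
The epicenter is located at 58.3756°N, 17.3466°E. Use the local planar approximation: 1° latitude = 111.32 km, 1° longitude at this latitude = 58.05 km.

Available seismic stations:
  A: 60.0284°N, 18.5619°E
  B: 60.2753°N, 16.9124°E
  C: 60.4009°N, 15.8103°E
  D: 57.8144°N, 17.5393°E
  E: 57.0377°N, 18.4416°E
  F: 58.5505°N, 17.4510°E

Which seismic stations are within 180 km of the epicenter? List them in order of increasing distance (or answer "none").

F, D, E

Distances from 58.3756°N, 17.3466°E:
A: √((1.6528·111.32)² + (1.2153·58.05)²) = √(33852.208234 + 4977.043585) = 197.0514 km
B: √((1.8997·111.32)² + (-0.4342·58.05)²) = √(44721.508137 + 635.307652) = 212.9714 km
C: √((2.0253·111.32)² + (-1.5363·58.05)²) = √(50830.586497 + 7953.467472) = 242.4542 km
D: √((-0.5612·111.32)² + (0.1927·58.05)²) = √(3902.848741 + 125.131853) = 63.4664 km
E: √((-1.3379·111.32)² + (1.0950·58.05)²) = √(22181.642565 + 4040.477443) = 161.9325 km
F: √((0.1749·111.32)² + (0.1044·58.05)²) = √(379.075760 + 36.728691) = 20.3913 km
Threshold 180 km: F (20.3913 km), D (63.4664 km), E (161.9325 km) are within range.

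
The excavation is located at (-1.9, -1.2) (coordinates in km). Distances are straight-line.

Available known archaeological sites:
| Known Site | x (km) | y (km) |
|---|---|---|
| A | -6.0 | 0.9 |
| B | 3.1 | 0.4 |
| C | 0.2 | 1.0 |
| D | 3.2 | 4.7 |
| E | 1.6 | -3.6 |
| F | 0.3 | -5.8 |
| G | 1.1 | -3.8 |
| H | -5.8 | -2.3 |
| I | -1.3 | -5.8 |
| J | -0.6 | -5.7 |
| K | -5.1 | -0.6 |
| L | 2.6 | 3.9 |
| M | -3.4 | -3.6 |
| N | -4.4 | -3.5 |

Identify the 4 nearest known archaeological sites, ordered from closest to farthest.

Distances from (-1.9, -1.2):
A: √((-4.1)² + (2.1)²) = √(16.8100 + 4.4100) = 4.61 km
B: √((5.0)² + (1.6)²) = √(25.0000 + 2.5600) = 5.25 km
C: √((2.1)² + (2.2)²) = √(4.4100 + 4.8400) = 3.04 km
D: √((5.1)² + (5.9)²) = √(26.0100 + 34.8100) = 7.80 km
E: √((3.5)² + (-2.4)²) = √(12.2500 + 5.7600) = 4.24 km
F: √((2.2)² + (-4.6)²) = √(4.8400 + 21.1600) = 5.10 km
G: √((3.0)² + (-2.6)²) = √(9.0000 + 6.7600) = 3.97 km
H: √((-3.9)² + (-1.1)²) = √(15.2100 + 1.2100) = 4.05 km
I: √((0.6)² + (-4.6)²) = √(0.3600 + 21.1600) = 4.64 km
J: √((1.3)² + (-4.5)²) = √(1.6900 + 20.2500) = 4.68 km
K: √((-3.2)² + (0.6)²) = √(10.2400 + 0.3600) = 3.26 km
L: √((4.5)² + (5.1)²) = √(20.2500 + 26.0100) = 6.80 km
M: √((-1.5)² + (-2.4)²) = √(2.2500 + 5.7600) = 2.83 km
N: √((-2.5)² + (-2.3)²) = √(6.2500 + 5.2900) = 3.40 km
Sorted: M (2.83 km) < C (3.04 km) < K (3.26 km) < N (3.40 km) < G (3.97 km) < H (4.05 km) < …

M, C, K, N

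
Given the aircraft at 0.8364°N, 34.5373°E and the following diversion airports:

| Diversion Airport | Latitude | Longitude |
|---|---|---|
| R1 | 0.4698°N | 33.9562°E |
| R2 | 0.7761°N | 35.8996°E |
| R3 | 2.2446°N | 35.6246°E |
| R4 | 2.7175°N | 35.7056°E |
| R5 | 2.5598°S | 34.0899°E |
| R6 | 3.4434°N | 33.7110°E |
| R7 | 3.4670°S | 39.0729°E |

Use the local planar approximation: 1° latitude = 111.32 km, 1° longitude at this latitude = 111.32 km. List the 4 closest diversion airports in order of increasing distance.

R1, R2, R3, R4

Distances from 0.8364°N, 34.5373°E:
R1: 76.4852 km
R2: 151.7997 km
R3: 198.0510 km
R4: 246.5044 km
R5: 381.3314 km
R6: 304.4398 km
R7: 696.0030 km
Sorted: R1 (76.4852 km) < R2 (151.7997 km) < R3 (198.0510 km) < R4 (246.5044 km) < R6 (304.4398 km) < R5 (381.3314 km) < …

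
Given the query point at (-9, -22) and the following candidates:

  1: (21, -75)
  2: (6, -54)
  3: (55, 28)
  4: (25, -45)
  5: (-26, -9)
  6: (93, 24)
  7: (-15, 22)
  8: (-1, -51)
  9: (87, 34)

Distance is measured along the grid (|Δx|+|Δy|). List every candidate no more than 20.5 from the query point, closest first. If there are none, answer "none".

Distances from (-9, -22):
1: |30| + |-53| = 30 + 53 = 83
2: |15| + |-32| = 15 + 32 = 47
3: |64| + |50| = 64 + 50 = 114
4: |34| + |-23| = 34 + 23 = 57
5: |-17| + |13| = 17 + 13 = 30
6: |102| + |46| = 102 + 46 = 148
7: |-6| + |44| = 6 + 44 = 50
8: |8| + |-29| = 8 + 29 = 37
9: |96| + |56| = 96 + 56 = 152
Threshold 20.5: none within range.

none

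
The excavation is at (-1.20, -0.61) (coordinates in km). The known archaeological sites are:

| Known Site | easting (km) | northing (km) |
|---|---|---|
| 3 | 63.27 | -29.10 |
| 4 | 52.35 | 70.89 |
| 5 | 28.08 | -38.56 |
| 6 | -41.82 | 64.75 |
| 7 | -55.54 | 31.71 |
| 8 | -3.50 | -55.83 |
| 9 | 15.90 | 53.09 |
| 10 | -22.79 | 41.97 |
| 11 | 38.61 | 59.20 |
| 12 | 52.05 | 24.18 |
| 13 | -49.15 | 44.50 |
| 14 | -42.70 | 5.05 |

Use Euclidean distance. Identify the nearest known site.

14

Distances from (-1.20, -0.61):
3: 70.48 km
4: 89.33 km
5: 47.93 km
6: 76.95 km
7: 63.23 km
8: 55.27 km
9: 56.36 km
10: 47.74 km
11: 71.85 km
12: 58.74 km
13: 65.83 km
14: 41.88 km
Minimum: 14 at 41.88 km.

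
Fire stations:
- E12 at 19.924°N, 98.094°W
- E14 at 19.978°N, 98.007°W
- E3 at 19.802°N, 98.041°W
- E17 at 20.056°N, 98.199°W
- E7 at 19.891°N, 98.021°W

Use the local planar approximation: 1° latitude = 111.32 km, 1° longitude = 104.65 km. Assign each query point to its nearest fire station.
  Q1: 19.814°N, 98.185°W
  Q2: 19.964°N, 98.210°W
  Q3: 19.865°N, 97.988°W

Q1→E3; Q2→E17; Q3→E7

Q1 at 19.814°N, 98.185°W:
  E12: √((0.110·111.32)² + (0.091·104.65)²) = √(149.94492 + 90.69039) = 15.512 km
  E14: √((0.164·111.32)² + (0.178·104.65)²) = √(333.29906 + 346.99121) = 26.082 km
  E3: √((-0.012·111.32)² + (0.144·104.65)²) = √(1.78447 + 227.09284) = 15.129 km
  E17: √((0.242·111.32)² + (-0.014·104.65)²) = √(725.73343 + 2.14652) = 26.979 km
  E7: √((0.077·111.32)² + (0.164·104.65)²) = √(73.47301 + 294.55484) = 19.184 km
  → nearest: E3 (15.129 km)
Q2 at 19.964°N, 98.210°W:
  E12: √((-0.040·111.32)² + (0.116·104.65)²) = √(19.82743 + 147.36503) = 12.930 km
  E14: √((0.014·111.32)² + (0.203·104.65)²) = √(2.42886 + 451.30541) = 21.301 km
  E3: √((-0.162·111.32)² + (0.169·104.65)²) = √(325.21939 + 312.78929) = 25.259 km
  E17: √((0.092·111.32)² + (0.011·104.65)²) = √(104.88709 + 1.32515) = 10.306 km
  E7: √((-0.073·111.32)² + (0.189·104.65)²) = √(66.03773 + 391.20291) = 21.383 km
  → nearest: E17 (10.306 km)
Q3 at 19.865°N, 97.988°W:
  E12: √((0.059·111.32)² + (-0.106·104.65)²) = √(43.13705 + 123.05243) = 12.891 km
  E14: √((0.113·111.32)² + (-0.019·104.65)²) = √(158.23527 + 3.95354) = 12.735 km
  E3: √((-0.063·111.32)² + (-0.053·104.65)²) = √(49.18441 + 30.76311) = 8.941 km
  E17: √((0.191·111.32)² + (-0.211·104.65)²) = √(452.07775 + 487.57719) = 30.654 km
  E7: √((0.026·111.32)² + (-0.033·104.65)²) = √(8.37709 + 11.92632) = 4.506 km
  → nearest: E7 (4.506 km)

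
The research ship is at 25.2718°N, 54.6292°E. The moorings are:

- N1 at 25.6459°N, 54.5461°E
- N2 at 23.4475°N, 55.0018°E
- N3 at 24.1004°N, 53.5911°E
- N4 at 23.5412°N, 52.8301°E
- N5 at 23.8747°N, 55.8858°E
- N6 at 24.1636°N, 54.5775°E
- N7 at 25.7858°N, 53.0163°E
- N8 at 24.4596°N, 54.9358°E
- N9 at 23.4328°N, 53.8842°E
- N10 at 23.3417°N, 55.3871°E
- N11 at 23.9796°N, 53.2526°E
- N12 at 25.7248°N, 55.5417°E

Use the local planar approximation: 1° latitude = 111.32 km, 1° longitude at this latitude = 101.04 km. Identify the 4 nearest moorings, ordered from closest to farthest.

Distances from 25.2718°N, 54.6292°E:
N1: 42.4828 km
N2: 206.5412 km
N3: 167.3501 km
N4: 264.8746 km
N5: 200.7702 km
N6: 123.4754 km
N7: 172.7204 km
N8: 95.5741 km
N9: 218.1182 km
N10: 228.0976 km
N11: 200.0966 km
N12: 105.0887 km
Sorted: N1 (42.4828 km) < N8 (95.5741 km) < N12 (105.0887 km) < N6 (123.4754 km) < N3 (167.3501 km) < N7 (172.7204 km) < …

N1, N8, N12, N6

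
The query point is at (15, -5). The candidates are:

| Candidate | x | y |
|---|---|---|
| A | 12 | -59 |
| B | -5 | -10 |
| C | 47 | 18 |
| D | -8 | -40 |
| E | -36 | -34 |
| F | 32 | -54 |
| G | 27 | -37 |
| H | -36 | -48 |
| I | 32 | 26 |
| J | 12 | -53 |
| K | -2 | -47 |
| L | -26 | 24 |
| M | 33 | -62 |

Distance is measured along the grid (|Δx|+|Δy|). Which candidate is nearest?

Distances from (15, -5):
A: |-3| + |-54| = 3 + 54 = 57
B: |-20| + |-5| = 20 + 5 = 25
C: |32| + |23| = 32 + 23 = 55
D: |-23| + |-35| = 23 + 35 = 58
E: |-51| + |-29| = 51 + 29 = 80
F: |17| + |-49| = 17 + 49 = 66
G: |12| + |-32| = 12 + 32 = 44
H: |-51| + |-43| = 51 + 43 = 94
I: |17| + |31| = 17 + 31 = 48
J: |-3| + |-48| = 3 + 48 = 51
K: |-17| + |-42| = 17 + 42 = 59
L: |-41| + |29| = 41 + 29 = 70
M: |18| + |-57| = 18 + 57 = 75
Minimum: B at 25.

B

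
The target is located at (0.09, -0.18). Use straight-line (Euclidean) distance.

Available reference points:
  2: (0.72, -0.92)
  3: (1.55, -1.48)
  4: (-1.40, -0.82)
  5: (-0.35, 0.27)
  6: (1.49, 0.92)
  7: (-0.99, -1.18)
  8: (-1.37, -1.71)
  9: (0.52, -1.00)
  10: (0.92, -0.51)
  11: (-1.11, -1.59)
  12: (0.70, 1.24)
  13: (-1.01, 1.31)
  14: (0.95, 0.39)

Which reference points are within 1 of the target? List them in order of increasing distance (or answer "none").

Distances from (0.09, -0.18):
2: √((0.63)² + (-0.74)²) = √(0.396900 + 0.547600) = 0.9719
3: √((1.46)² + (-1.30)²) = √(2.131600 + 1.690000) = 1.9549
4: √((-1.49)² + (-0.64)²) = √(2.220100 + 0.409600) = 1.6216
5: √((-0.44)² + (0.45)²) = √(0.193600 + 0.202500) = 0.6294
6: √((1.40)² + (1.10)²) = √(1.960000 + 1.210000) = 1.7804
7: √((-1.08)² + (-1.00)²) = √(1.166400 + 1.000000) = 1.4719
8: √((-1.46)² + (-1.53)²) = √(2.131600 + 2.340900) = 2.1148
9: √((0.43)² + (-0.82)²) = √(0.184900 + 0.672400) = 0.9259
10: √((0.83)² + (-0.33)²) = √(0.688900 + 0.108900) = 0.8932
11: √((-1.20)² + (-1.41)²) = √(1.440000 + 1.988100) = 1.8515
12: √((0.61)² + (1.42)²) = √(0.372100 + 2.016400) = 1.5455
13: √((-1.10)² + (1.49)²) = √(1.210000 + 2.220100) = 1.8521
14: √((0.86)² + (0.57)²) = √(0.739600 + 0.324900) = 1.0317
Threshold 1: 5 (0.6294), 10 (0.8932), 9 (0.9259), 2 (0.9719) are within range.

5, 10, 9, 2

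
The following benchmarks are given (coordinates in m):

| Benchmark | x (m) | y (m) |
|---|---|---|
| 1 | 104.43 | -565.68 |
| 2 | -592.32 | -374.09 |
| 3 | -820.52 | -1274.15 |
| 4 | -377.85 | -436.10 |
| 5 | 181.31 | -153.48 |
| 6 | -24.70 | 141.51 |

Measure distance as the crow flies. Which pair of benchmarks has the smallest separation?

2 and 4

Pairwise distances:
1–2: 722.61 m
1–3: 1165.10 m
1–4: 499.38 m
1–5: 419.31 m
1–6: 718.88 m
2–3: 928.54 m
2–4: 223.25 m
2–5: 804.47 m
2–6: 766.83 m
3–4: 947.78 m
3–5: 1503.18 m
3–6: 1624.01 m
4–5: 626.53 m
4–6: 677.01 m
5–6: 359.80 m
Closest pair: 2–4 at 223.25 m.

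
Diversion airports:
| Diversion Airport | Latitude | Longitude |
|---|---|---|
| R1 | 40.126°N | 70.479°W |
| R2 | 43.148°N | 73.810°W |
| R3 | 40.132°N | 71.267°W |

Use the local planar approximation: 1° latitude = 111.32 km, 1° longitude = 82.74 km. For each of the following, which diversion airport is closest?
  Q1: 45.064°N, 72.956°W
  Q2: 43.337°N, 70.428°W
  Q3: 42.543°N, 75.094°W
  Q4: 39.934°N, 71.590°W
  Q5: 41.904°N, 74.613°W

Q1→R2; Q2→R2; Q3→R2; Q4→R3; Q5→R2

Q1 at 45.064°N, 72.956°W:
  R1: √((-4.938·111.32)² + (2.477·82.74)²) = √(302168.06711 + 42003.26461) = 586.661 km
  R2: √((-1.916·111.32)² + (-0.854·82.74)²) = √(45492.24871 + 4992.82995) = 224.689 km
  R3: √((-4.932·111.32)² + (1.689·82.74)²) = √(301434.20443 + 19529.46437) = 566.537 km
  → nearest: R2 (224.689 km)
Q2 at 43.337°N, 70.428°W:
  R1: √((-3.211·111.32)² + (-0.051·82.74)²) = √(127769.44445 + 17.80621) = 357.473 km
  R2: √((-0.189·111.32)² + (-3.382·82.74)²) = √(442.65972 + 78302.97084) = 280.617 km
  R3: √((-3.205·111.32)² + (-0.839·82.74)²) = √(127292.39654 + 4818.97812) = 363.471 km
  → nearest: R2 (280.617 km)
Q3 at 42.543°N, 75.094°W:
  R1: √((-2.417·111.32)² + (4.615·82.74)²) = √(72393.52037 + 145805.68039) = 467.118 km
  R2: √((0.605·111.32)² + (1.284·82.74)²) = √(4535.83392 + 11286.54664) = 125.787 km
  R3: √((-2.411·111.32)² + (3.827·82.74)²) = √(72034.54479 + 100264.67665) = 415.089 km
  → nearest: R2 (125.787 km)
Q4 at 39.934°N, 71.590°W:
  R1: √((0.192·111.32)² + (1.111·82.74)²) = √(456.82394 + 8450.04751) = 94.376 km
  R2: √((3.214·111.32)² + (-2.220·82.74)²) = √(128008.30299 + 33739.37102) = 402.179 km
  R3: √((0.198·111.32)² + (0.323·82.74)²) = √(485.82155 + 714.22669) = 34.642 km
  → nearest: R3 (34.642 km)
Q5 at 41.904°N, 74.613°W:
  R1: √((-1.778·111.32)² + (4.134·82.74)²) = √(39175.08149 + 116996.25966) = 395.185 km
  R2: √((1.244·111.32)² + (0.803·82.74)²) = √(19177.28648 + 4414.30283) = 153.596 km
  R3: √((-1.772·111.32)² + (3.346·82.74)²) = √(38911.12886 + 76644.83725) = 339.935 km
  → nearest: R2 (153.596 km)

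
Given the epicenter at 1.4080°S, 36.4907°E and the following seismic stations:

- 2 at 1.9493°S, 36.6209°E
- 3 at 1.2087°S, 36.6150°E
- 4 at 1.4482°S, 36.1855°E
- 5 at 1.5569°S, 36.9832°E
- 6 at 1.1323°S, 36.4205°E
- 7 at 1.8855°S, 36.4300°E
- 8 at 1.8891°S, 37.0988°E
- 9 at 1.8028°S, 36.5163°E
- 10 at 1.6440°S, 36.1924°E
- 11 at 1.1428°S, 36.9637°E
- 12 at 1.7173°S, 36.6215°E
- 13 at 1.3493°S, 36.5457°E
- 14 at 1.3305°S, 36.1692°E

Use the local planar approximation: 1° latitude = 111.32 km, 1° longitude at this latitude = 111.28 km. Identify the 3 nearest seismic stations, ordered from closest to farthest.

Distances from 1.4080°S, 36.4907°E:
2: 61.9749 km
3: 26.1448 km
4: 34.2562 km
5: 57.2571 km
6: 31.6695 km
7: 53.5828 km
8: 86.2983 km
9: 44.0414 km
10: 42.3331 km
11: 60.3493 km
12: 37.3815 km
13: 8.9531 km
14: 36.8020 km
Sorted: 13 (8.9531 km) < 3 (26.1448 km) < 6 (31.6695 km) < 4 (34.2562 km) < 14 (36.8020 km) < …

13, 3, 6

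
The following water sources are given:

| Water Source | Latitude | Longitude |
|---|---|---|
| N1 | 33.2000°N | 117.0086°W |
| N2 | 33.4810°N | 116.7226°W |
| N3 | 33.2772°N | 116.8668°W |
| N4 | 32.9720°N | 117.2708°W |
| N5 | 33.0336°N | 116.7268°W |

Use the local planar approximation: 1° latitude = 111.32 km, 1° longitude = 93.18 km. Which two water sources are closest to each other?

N1 and N3

Pairwise distances:
N1–N3: 15.7619 km
N2–N3: 26.3674 km
N3–N5: 30.0922 km
N1–N5: 32.1343 km
N1–N4: 35.2293 km
N1–N2: 41.0937 km
N2–N5: 49.8061 km
N3–N4: 50.7091 km
N4–N5: 51.1516 km
N2–N4: 76.2880 km
Closest pair: N1–N3 at 15.7619 km.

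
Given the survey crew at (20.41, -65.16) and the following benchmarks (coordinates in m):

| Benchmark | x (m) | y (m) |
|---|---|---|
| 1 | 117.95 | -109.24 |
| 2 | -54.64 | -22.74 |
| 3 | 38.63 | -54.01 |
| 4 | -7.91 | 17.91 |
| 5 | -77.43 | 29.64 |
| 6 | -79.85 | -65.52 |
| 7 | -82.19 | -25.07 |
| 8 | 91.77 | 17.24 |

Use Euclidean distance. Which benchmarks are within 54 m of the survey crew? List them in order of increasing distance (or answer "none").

3

Distances from (20.41, -65.16):
1: √((97.54)² + (-44.08)²) = √(9514.0516 + 1943.0464) = 107.04 m
2: √((-75.05)² + (42.42)²) = √(5632.5025 + 1799.4564) = 86.21 m
3: √((18.22)² + (11.15)²) = √(331.9684 + 124.3225) = 21.36 m
4: √((-28.32)² + (83.07)²) = √(802.0224 + 6900.6249) = 87.76 m
5: √((-97.84)² + (94.80)²) = √(9572.6656 + 8987.0400) = 136.23 m
6: √((-100.26)² + (-0.36)²) = √(10052.0676 + 0.1296) = 100.26 m
7: √((-102.60)² + (40.09)²) = √(10526.7600 + 1607.2081) = 110.15 m
8: √((71.36)² + (82.40)²) = √(5092.2496 + 6789.7600) = 109.00 m
Threshold 54 m: 3 (21.36 m) is within range.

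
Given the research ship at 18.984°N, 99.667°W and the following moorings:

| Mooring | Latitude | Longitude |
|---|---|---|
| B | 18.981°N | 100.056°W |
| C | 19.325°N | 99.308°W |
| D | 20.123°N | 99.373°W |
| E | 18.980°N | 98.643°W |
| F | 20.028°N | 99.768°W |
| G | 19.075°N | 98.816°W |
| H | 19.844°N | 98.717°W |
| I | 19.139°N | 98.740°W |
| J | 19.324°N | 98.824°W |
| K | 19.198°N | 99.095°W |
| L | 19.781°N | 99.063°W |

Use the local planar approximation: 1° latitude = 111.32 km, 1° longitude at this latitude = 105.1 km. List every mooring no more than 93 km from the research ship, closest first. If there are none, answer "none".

B, C, K, G

Distances from 18.984°N, 99.667°W:
B: √((-0.003·111.32)² + (-0.389·105.1)²) = √(0.11153 + 1671.49328) = 40.885 km
C: √((0.341·111.32)² + (0.359·105.1)²) = √(1440.97071 + 1423.62081) = 53.522 km
D: √((1.139·111.32)² + (0.294·105.1)²) = √(16076.58657 + 954.77292) = 130.504 km
E: √((-0.004·111.32)² + (1.024·105.1)²) = √(0.19827 + 11582.58098) = 107.623 km
F: √((1.044·111.32)² + (-0.101·105.1)²) = √(13506.64212 + 112.68035) = 116.702 km
G: √((0.091·111.32)² + (0.851·105.1)²) = √(102.61933 + 7999.53149) = 90.012 km
H: √((0.860·111.32)² + (0.950·105.1)²) = √(9165.22852 + 9969.02403) = 138.327 km
I: √((0.155·111.32)² + (0.927·105.1)²) = √(297.72122 + 9492.15673) = 98.944 km
J: √((0.340·111.32)² + (0.843·105.1)²) = √(1432.53166 + 7849.83596) = 96.345 km
K: √((0.214·111.32)² + (0.572·105.1)²) = √(567.51055 + 3614.07774) = 64.665 km
L: √((0.797·111.32)² + (0.604·105.1)²) = √(7871.60038 + 4029.76118) = 109.093 km
Threshold 93 km: B (40.885 km), C (53.522 km), K (64.665 km), G (90.012 km) are within range.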